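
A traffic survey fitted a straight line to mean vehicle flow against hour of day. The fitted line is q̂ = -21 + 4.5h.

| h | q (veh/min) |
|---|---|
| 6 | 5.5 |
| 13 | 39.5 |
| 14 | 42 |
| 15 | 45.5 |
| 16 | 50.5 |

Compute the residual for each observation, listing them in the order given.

-0.5, 2, 0, -1, -0.5

h=6: q̂ = -21 + 4.5·6 = 6; e = 5.5 − 6 = -0.5
h=13: q̂ = -21 + 4.5·13 = 37.5; e = 39.5 − 37.5 = 2
h=14: q̂ = -21 + 4.5·14 = 42; e = 42 − 42 = 0
h=15: q̂ = -21 + 4.5·15 = 46.5; e = 45.5 − 46.5 = -1
h=16: q̂ = -21 + 4.5·16 = 51; e = 50.5 − 51 = -0.5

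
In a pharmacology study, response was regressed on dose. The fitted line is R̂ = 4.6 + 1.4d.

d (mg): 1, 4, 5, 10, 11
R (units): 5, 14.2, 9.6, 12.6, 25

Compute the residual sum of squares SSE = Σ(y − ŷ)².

SSE = 82

d=1: R̂ = 4.6 + 1.4·1 = 6; e = 5 − 6 = -1
d=4: R̂ = 4.6 + 1.4·4 = 10.2; e = 14.2 − 10.2 = 4
d=5: R̂ = 4.6 + 1.4·5 = 11.6; e = 9.6 − 11.6 = -2
d=10: R̂ = 4.6 + 1.4·10 = 18.6; e = 12.6 − 18.6 = -6
d=11: R̂ = 4.6 + 1.4·11 = 20; e = 25 − 20 = 5
SSE = 1 + 16 + 4 + 36 + 25 = 82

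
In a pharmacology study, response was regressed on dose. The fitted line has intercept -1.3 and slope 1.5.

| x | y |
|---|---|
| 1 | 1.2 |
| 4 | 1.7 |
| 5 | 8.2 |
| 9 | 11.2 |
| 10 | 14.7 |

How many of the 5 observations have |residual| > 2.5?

x=1: ŷ = -1.3 + 1.5·1 = 0.2; e = 1.2 − 0.2 = 1
x=4: ŷ = -1.3 + 1.5·4 = 4.7; e = 1.7 − 4.7 = -3
x=5: ŷ = -1.3 + 1.5·5 = 6.2; e = 8.2 − 6.2 = 2
x=9: ŷ = -1.3 + 1.5·9 = 12.2; e = 11.2 − 12.2 = -1
x=10: ŷ = -1.3 + 1.5·10 = 13.7; e = 14.7 − 13.7 = 1
|e| > 2.5: x=4 (|e|=3) → 1

1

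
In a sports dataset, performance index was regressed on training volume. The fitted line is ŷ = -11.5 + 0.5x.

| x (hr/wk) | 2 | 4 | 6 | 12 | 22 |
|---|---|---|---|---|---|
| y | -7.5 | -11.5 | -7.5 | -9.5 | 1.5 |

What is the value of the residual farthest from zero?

r = -4

x=2: ŷ = -11.5 + 0.5·2 = -10.5; r = -7.5 − (-10.5) = 3
x=4: ŷ = -11.5 + 0.5·4 = -9.5; r = -11.5 − (-9.5) = -2
x=6: ŷ = -11.5 + 0.5·6 = -8.5; r = -7.5 − (-8.5) = 1
x=12: ŷ = -11.5 + 0.5·12 = -5.5; r = -9.5 − (-5.5) = -4
x=22: ŷ = -11.5 + 0.5·22 = -0.5; r = 1.5 − (-0.5) = 2
Largest |r| is 4 at x = 12, residual -4.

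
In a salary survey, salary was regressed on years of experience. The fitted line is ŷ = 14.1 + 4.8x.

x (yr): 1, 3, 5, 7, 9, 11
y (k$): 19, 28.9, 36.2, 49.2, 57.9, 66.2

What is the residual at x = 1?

ŷ = 14.1 + 4.8·1 = 18.9
r = 19 − 18.9 = 0.1

r = 0.1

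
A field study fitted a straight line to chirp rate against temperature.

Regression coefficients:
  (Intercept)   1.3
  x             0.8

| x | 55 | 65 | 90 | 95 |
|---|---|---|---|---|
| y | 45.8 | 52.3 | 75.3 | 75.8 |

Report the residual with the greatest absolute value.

x=55: ŷ = 1.3 + 0.8·55 = 45.3; r = 45.8 − 45.3 = 0.5
x=65: ŷ = 1.3 + 0.8·65 = 53.3; r = 52.3 − 53.3 = -1
x=90: ŷ = 1.3 + 0.8·90 = 73.3; r = 75.3 − 73.3 = 2
x=95: ŷ = 1.3 + 0.8·95 = 77.3; r = 75.8 − 77.3 = -1.5
Largest |r| is 2 at x = 90, residual 2.

r = 2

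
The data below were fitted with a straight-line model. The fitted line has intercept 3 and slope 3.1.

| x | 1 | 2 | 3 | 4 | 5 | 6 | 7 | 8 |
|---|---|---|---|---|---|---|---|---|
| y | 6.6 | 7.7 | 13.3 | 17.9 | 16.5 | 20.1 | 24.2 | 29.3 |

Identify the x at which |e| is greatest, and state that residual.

x = 4, e = 2.5

x=1: ŷ = 3 + 3.1·1 = 6.1; e = 6.6 − 6.1 = 0.5
x=2: ŷ = 3 + 3.1·2 = 9.2; e = 7.7 − 9.2 = -1.5
x=3: ŷ = 3 + 3.1·3 = 12.3; e = 13.3 − 12.3 = 1
x=4: ŷ = 3 + 3.1·4 = 15.4; e = 17.9 − 15.4 = 2.5
x=5: ŷ = 3 + 3.1·5 = 18.5; e = 16.5 − 18.5 = -2
x=6: ŷ = 3 + 3.1·6 = 21.6; e = 20.1 − 21.6 = -1.5
x=7: ŷ = 3 + 3.1·7 = 24.7; e = 24.2 − 24.7 = -0.5
x=8: ŷ = 3 + 3.1·8 = 27.8; e = 29.3 − 27.8 = 1.5
Largest |e| is 2.5 at x = 4, residual 2.5.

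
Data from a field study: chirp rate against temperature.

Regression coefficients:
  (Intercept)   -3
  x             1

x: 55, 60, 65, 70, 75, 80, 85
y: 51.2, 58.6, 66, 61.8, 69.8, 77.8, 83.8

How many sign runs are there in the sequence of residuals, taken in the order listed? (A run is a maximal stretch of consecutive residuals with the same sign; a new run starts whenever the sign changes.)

x=55: ŷ = -3 + 55 = 52; r = 51.2 − 52 = -0.8
x=60: ŷ = -3 + 60 = 57; r = 58.6 − 57 = 1.6
x=65: ŷ = -3 + 65 = 62; r = 66 − 62 = 4
x=70: ŷ = -3 + 70 = 67; r = 61.8 − 67 = -5.2
x=75: ŷ = -3 + 75 = 72; r = 69.8 − 72 = -2.2
x=80: ŷ = -3 + 80 = 77; r = 77.8 − 77 = 0.8
x=85: ŷ = -3 + 85 = 82; r = 83.8 − 82 = 1.8
Signs: − + + − − + +
Runs: −×1, +×2, −×2, +×2 → 4

4 runs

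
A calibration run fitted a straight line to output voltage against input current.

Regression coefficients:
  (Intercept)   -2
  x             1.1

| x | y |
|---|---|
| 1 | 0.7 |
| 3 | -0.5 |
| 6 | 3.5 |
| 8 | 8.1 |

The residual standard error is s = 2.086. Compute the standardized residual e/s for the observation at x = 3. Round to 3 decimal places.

ŷ = -2 + 1.1·3 = 1.3
e = -0.5 − 1.3 = -1.8
e/s = -1.8 / 2.086 = -0.863

-0.863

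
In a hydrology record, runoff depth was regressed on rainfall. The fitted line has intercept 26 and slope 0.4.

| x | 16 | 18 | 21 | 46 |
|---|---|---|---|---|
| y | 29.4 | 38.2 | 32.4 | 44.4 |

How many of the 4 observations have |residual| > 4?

1

x=16: ŷ = 26 + 0.4·16 = 32.4; e = 29.4 − 32.4 = -3
x=18: ŷ = 26 + 0.4·18 = 33.2; e = 38.2 − 33.2 = 5
x=21: ŷ = 26 + 0.4·21 = 34.4; e = 32.4 − 34.4 = -2
x=46: ŷ = 26 + 0.4·46 = 44.4; e = 44.4 − 44.4 = 0
|e| > 4: x=18 (|e|=5) → 1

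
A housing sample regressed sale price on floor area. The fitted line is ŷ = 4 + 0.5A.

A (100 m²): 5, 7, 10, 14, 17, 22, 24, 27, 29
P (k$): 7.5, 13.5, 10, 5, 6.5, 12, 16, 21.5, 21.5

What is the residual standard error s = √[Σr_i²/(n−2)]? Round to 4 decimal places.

s = 4.5356

A=5: ŷ = 4 + 0.5·5 = 6.5; r = 7.5 − 6.5 = 1
A=7: ŷ = 4 + 0.5·7 = 7.5; r = 13.5 − 7.5 = 6
A=10: ŷ = 4 + 0.5·10 = 9; r = 10 − 9 = 1
A=14: ŷ = 4 + 0.5·14 = 11; r = 5 − 11 = -6
A=17: ŷ = 4 + 0.5·17 = 12.5; r = 6.5 − 12.5 = -6
A=22: ŷ = 4 + 0.5·22 = 15; r = 12 − 15 = -3
A=24: ŷ = 4 + 0.5·24 = 16; r = 16 − 16 = 0
A=27: ŷ = 4 + 0.5·27 = 17.5; r = 21.5 − 17.5 = 4
A=29: ŷ = 4 + 0.5·29 = 18.5; r = 21.5 − 18.5 = 3
SSE = 1 + 36 + 1 + 36 + 36 + 9 + 0 + 16 + 9 = 144
s = √(144/7) = √20.5714 ≈ 4.5356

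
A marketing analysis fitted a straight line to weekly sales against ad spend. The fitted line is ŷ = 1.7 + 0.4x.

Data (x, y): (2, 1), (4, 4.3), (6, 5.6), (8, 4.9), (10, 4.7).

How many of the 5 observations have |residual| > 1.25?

x=2: ŷ = 1.7 + 0.4·2 = 2.5; r = 1 − 2.5 = -1.5
x=4: ŷ = 1.7 + 0.4·4 = 3.3; r = 4.3 − 3.3 = 1
x=6: ŷ = 1.7 + 0.4·6 = 4.1; r = 5.6 − 4.1 = 1.5
x=8: ŷ = 1.7 + 0.4·8 = 4.9; r = 4.9 − 4.9 = 0
x=10: ŷ = 1.7 + 0.4·10 = 5.7; r = 4.7 − 5.7 = -1
|r| > 1.25: x=2 (|r|=1.5), x=6 (|r|=1.5) → 2

2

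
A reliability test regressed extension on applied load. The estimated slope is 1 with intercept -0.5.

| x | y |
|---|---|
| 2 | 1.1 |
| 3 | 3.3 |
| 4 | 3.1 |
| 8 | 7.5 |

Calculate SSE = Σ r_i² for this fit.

x=2: ŷ = -0.5 + 2 = 1.5; r = 1.1 − 1.5 = -0.4
x=3: ŷ = -0.5 + 3 = 2.5; r = 3.3 − 2.5 = 0.8
x=4: ŷ = -0.5 + 4 = 3.5; r = 3.1 − 3.5 = -0.4
x=8: ŷ = -0.5 + 8 = 7.5; r = 7.5 − 7.5 = 0
SSE = 0.16 + 0.64 + 0.16 + 0 = 0.96

SSE = 0.96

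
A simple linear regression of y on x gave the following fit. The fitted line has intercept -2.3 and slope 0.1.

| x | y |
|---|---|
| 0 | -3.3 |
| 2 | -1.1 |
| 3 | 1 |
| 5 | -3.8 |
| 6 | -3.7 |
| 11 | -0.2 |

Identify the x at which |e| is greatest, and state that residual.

x=0: ŷ = -2.3 + 0.1·0 = -2.3; e = -3.3 − (-2.3) = -1
x=2: ŷ = -2.3 + 0.1·2 = -2.1; e = -1.1 − (-2.1) = 1
x=3: ŷ = -2.3 + 0.1·3 = -2; e = 1 − (-2) = 3
x=5: ŷ = -2.3 + 0.1·5 = -1.8; e = -3.8 − (-1.8) = -2
x=6: ŷ = -2.3 + 0.1·6 = -1.7; e = -3.7 − (-1.7) = -2
x=11: ŷ = -2.3 + 0.1·11 = -1.2; e = -0.2 − (-1.2) = 1
Largest |e| is 3 at x = 3, residual 3.

x = 3, e = 3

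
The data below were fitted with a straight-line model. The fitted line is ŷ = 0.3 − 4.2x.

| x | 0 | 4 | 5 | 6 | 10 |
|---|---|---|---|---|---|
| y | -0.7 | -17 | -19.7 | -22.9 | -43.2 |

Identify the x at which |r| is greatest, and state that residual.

x = 6, r = 2

x=0: ŷ = 0.3 − 4.2·0 = 0.3; r = -0.7 − 0.3 = -1
x=4: ŷ = 0.3 − 4.2·4 = -16.5; r = -17 − (-16.5) = -0.5
x=5: ŷ = 0.3 − 4.2·5 = -20.7; r = -19.7 − (-20.7) = 1
x=6: ŷ = 0.3 − 4.2·6 = -24.9; r = -22.9 − (-24.9) = 2
x=10: ŷ = 0.3 − 4.2·10 = -41.7; r = -43.2 − (-41.7) = -1.5
Largest |r| is 2 at x = 6, residual 2.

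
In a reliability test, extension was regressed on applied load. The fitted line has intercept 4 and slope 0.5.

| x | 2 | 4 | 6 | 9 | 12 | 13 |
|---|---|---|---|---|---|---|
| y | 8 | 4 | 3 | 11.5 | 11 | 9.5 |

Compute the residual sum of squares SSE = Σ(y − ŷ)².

x=2: ŷ = 4 + 0.5·2 = 5; r = 8 − 5 = 3
x=4: ŷ = 4 + 0.5·4 = 6; r = 4 − 6 = -2
x=6: ŷ = 4 + 0.5·6 = 7; r = 3 − 7 = -4
x=9: ŷ = 4 + 0.5·9 = 8.5; r = 11.5 − 8.5 = 3
x=12: ŷ = 4 + 0.5·12 = 10; r = 11 − 10 = 1
x=13: ŷ = 4 + 0.5·13 = 10.5; r = 9.5 − 10.5 = -1
SSE = 9 + 4 + 16 + 9 + 1 + 1 = 40

SSE = 40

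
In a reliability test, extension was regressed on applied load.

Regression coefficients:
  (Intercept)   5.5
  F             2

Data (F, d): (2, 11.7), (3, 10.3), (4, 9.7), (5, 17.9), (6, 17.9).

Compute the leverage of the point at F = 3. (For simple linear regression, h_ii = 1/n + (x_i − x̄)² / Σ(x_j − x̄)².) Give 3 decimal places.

h = 0.300

F̄ = (2 + 3 + 4 + 5 + 6)/5 = 4
Σ(F − F̄)² = 4 + 1 + 0 + 1 + 4 = 10
h = 1/5 + (-1)²/10 = 0.2 + 0.1 = 0.300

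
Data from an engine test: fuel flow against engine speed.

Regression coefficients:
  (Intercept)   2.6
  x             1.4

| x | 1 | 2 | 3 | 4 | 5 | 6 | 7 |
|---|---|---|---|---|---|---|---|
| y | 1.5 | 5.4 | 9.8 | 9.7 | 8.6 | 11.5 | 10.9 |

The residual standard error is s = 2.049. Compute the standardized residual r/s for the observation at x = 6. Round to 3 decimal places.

ŷ = 2.6 + 1.4·6 = 11
r = 11.5 − 11 = 0.5
r/s = 0.5 / 2.049 = 0.244

0.244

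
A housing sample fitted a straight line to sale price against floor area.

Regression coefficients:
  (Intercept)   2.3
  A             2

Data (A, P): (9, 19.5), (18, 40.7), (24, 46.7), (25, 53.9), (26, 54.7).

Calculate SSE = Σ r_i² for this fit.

A=9: ŷ = 2.3 + 2·9 = 20.3; r = 19.5 − 20.3 = -0.8
A=18: ŷ = 2.3 + 2·18 = 38.3; r = 40.7 − 38.3 = 2.4
A=24: ŷ = 2.3 + 2·24 = 50.3; r = 46.7 − 50.3 = -3.6
A=25: ŷ = 2.3 + 2·25 = 52.3; r = 53.9 − 52.3 = 1.6
A=26: ŷ = 2.3 + 2·26 = 54.3; r = 54.7 − 54.3 = 0.4
SSE = 0.64 + 5.76 + 12.96 + 2.56 + 0.16 = 22.08

SSE = 22.08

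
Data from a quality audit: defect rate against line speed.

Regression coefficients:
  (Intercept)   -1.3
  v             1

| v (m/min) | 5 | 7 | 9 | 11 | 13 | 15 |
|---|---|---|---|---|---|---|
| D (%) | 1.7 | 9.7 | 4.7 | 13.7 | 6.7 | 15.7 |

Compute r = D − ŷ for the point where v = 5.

ŷ = -1.3 + 5 = 3.7
r = 1.7 − 3.7 = -2

r = -2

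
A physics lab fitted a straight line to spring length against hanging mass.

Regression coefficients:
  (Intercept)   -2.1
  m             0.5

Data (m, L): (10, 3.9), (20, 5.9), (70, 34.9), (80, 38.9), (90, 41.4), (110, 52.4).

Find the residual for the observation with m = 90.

e = -1.5

ŷ = -2.1 + 0.5·90 = 42.9
e = 41.4 − 42.9 = -1.5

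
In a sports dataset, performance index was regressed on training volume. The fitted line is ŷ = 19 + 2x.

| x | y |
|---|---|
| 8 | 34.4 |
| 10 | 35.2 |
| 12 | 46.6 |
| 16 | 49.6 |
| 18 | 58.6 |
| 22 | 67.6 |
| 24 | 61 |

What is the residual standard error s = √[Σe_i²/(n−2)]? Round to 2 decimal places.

s = 4.47

x=8: ŷ = 19 + 2·8 = 35; e = 34.4 − 35 = -0.6
x=10: ŷ = 19 + 2·10 = 39; e = 35.2 − 39 = -3.8
x=12: ŷ = 19 + 2·12 = 43; e = 46.6 − 43 = 3.6
x=16: ŷ = 19 + 2·16 = 51; e = 49.6 − 51 = -1.4
x=18: ŷ = 19 + 2·18 = 55; e = 58.6 − 55 = 3.6
x=22: ŷ = 19 + 2·22 = 63; e = 67.6 − 63 = 4.6
x=24: ŷ = 19 + 2·24 = 67; e = 61 − 67 = -6
SSE = 0.36 + 14.44 + 12.96 + 1.96 + 12.96 + 21.16 + 36 = 99.84
s = √(99.84/5) = √19.968 ≈ 4.47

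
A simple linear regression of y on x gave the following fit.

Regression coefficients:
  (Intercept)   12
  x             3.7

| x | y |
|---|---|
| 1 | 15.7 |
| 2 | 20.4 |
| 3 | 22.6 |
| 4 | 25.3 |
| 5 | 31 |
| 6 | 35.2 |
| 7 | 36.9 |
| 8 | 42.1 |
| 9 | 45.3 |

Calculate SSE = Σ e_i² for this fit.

x=1: ŷ = 12 + 3.7·1 = 15.7; e = 15.7 − 15.7 = 0
x=2: ŷ = 12 + 3.7·2 = 19.4; e = 20.4 − 19.4 = 1
x=3: ŷ = 12 + 3.7·3 = 23.1; e = 22.6 − 23.1 = -0.5
x=4: ŷ = 12 + 3.7·4 = 26.8; e = 25.3 − 26.8 = -1.5
x=5: ŷ = 12 + 3.7·5 = 30.5; e = 31 − 30.5 = 0.5
x=6: ŷ = 12 + 3.7·6 = 34.2; e = 35.2 − 34.2 = 1
x=7: ŷ = 12 + 3.7·7 = 37.9; e = 36.9 − 37.9 = -1
x=8: ŷ = 12 + 3.7·8 = 41.6; e = 42.1 − 41.6 = 0.5
x=9: ŷ = 12 + 3.7·9 = 45.3; e = 45.3 − 45.3 = 0
SSE = 0 + 1 + 0.25 + 2.25 + 0.25 + 1 + 1 + 0.25 + 0 = 6

SSE = 6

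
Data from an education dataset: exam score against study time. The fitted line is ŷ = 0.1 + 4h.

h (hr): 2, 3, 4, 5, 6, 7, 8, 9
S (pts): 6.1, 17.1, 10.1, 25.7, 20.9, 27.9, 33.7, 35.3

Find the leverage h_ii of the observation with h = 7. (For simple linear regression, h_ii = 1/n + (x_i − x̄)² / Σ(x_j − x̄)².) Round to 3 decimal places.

h̄ = (2 + 3 + 4 + 5 + 6 + 7 + 8 + 9)/8 = 5.5
Σ(h − h̄)² = 12.25 + 6.25 + 2.25 + 0.25 + 0.25 + 2.25 + 6.25 + 12.25 = 42
h = 1/8 + (1.5)²/42 = 0.125 + 0.0535714 = 0.179

h = 0.179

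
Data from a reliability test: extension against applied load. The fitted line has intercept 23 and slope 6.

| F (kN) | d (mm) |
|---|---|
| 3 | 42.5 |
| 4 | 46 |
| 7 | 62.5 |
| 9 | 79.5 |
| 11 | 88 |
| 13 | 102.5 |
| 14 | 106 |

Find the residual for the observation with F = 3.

e = 1.5

d̂ = 23 + 6·3 = 41
e = 42.5 − 41 = 1.5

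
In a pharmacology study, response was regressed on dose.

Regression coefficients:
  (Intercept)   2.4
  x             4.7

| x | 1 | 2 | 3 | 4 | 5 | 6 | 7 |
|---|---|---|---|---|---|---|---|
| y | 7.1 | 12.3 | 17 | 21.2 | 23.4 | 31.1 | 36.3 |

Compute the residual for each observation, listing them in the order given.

0, 0.5, 0.5, 0, -2.5, 0.5, 1

x=1: ŷ = 2.4 + 4.7·1 = 7.1; e = 7.1 − 7.1 = 0
x=2: ŷ = 2.4 + 4.7·2 = 11.8; e = 12.3 − 11.8 = 0.5
x=3: ŷ = 2.4 + 4.7·3 = 16.5; e = 17 − 16.5 = 0.5
x=4: ŷ = 2.4 + 4.7·4 = 21.2; e = 21.2 − 21.2 = 0
x=5: ŷ = 2.4 + 4.7·5 = 25.9; e = 23.4 − 25.9 = -2.5
x=6: ŷ = 2.4 + 4.7·6 = 30.6; e = 31.1 − 30.6 = 0.5
x=7: ŷ = 2.4 + 4.7·7 = 35.3; e = 36.3 − 35.3 = 1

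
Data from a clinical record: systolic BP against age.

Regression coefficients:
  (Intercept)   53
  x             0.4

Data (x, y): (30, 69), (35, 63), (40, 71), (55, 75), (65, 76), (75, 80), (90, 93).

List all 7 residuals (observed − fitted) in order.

4, -4, 2, 0, -3, -3, 4

x=30: ŷ = 53 + 0.4·30 = 65; r = 69 − 65 = 4
x=35: ŷ = 53 + 0.4·35 = 67; r = 63 − 67 = -4
x=40: ŷ = 53 + 0.4·40 = 69; r = 71 − 69 = 2
x=55: ŷ = 53 + 0.4·55 = 75; r = 75 − 75 = 0
x=65: ŷ = 53 + 0.4·65 = 79; r = 76 − 79 = -3
x=75: ŷ = 53 + 0.4·75 = 83; r = 80 − 83 = -3
x=90: ŷ = 53 + 0.4·90 = 89; r = 93 − 89 = 4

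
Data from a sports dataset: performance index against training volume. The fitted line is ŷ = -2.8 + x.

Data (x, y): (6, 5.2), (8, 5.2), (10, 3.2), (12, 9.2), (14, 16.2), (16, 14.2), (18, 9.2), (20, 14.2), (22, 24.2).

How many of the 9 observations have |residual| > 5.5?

x=6: ŷ = -2.8 + 6 = 3.2; r = 5.2 − 3.2 = 2
x=8: ŷ = -2.8 + 8 = 5.2; r = 5.2 − 5.2 = 0
x=10: ŷ = -2.8 + 10 = 7.2; r = 3.2 − 7.2 = -4
x=12: ŷ = -2.8 + 12 = 9.2; r = 9.2 − 9.2 = 0
x=14: ŷ = -2.8 + 14 = 11.2; r = 16.2 − 11.2 = 5
x=16: ŷ = -2.8 + 16 = 13.2; r = 14.2 − 13.2 = 1
x=18: ŷ = -2.8 + 18 = 15.2; r = 9.2 − 15.2 = -6
x=20: ŷ = -2.8 + 20 = 17.2; r = 14.2 − 17.2 = -3
x=22: ŷ = -2.8 + 22 = 19.2; r = 24.2 − 19.2 = 5
|r| > 5.5: x=18 (|r|=6) → 1

1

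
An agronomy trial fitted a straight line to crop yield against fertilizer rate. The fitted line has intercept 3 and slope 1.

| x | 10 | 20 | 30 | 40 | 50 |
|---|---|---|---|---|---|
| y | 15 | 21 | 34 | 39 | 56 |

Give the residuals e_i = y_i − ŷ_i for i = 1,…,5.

2, -2, 1, -4, 3

x=10: ŷ = 3 + 10 = 13; e = 15 − 13 = 2
x=20: ŷ = 3 + 20 = 23; e = 21 − 23 = -2
x=30: ŷ = 3 + 30 = 33; e = 34 − 33 = 1
x=40: ŷ = 3 + 40 = 43; e = 39 − 43 = -4
x=50: ŷ = 3 + 50 = 53; e = 56 − 53 = 3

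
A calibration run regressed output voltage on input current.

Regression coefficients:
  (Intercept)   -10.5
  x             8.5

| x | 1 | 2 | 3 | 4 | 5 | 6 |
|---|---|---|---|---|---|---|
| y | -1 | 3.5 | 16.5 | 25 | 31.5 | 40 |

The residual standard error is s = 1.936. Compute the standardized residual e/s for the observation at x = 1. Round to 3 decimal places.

0.517

ŷ = -10.5 + 8.5·1 = -2
e = -1 − (-2) = 1
e/s = 1 / 1.936 = 0.517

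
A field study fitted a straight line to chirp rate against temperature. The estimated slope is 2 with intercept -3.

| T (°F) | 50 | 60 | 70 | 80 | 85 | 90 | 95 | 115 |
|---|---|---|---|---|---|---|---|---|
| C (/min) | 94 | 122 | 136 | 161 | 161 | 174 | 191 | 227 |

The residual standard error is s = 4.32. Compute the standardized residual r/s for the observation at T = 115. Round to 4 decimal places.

ŷ = -3 + 2·115 = 227
r = 227 − 227 = 0
r/s = 0 / 4.32 = 0.0000

0.0000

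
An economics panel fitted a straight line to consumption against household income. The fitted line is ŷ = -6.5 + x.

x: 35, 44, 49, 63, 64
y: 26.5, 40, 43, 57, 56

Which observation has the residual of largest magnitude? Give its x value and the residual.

x=35: ŷ = -6.5 + 35 = 28.5; e = 26.5 − 28.5 = -2
x=44: ŷ = -6.5 + 44 = 37.5; e = 40 − 37.5 = 2.5
x=49: ŷ = -6.5 + 49 = 42.5; e = 43 − 42.5 = 0.5
x=63: ŷ = -6.5 + 63 = 56.5; e = 57 − 56.5 = 0.5
x=64: ŷ = -6.5 + 64 = 57.5; e = 56 − 57.5 = -1.5
Largest |e| is 2.5 at x = 44, residual 2.5.

x = 44, e = 2.5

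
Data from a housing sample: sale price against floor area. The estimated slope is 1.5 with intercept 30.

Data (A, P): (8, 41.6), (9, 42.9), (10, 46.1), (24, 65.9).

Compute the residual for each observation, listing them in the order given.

-0.4, -0.6, 1.1, -0.1

A=8: ŷ = 30 + 1.5·8 = 42; r = 41.6 − 42 = -0.4
A=9: ŷ = 30 + 1.5·9 = 43.5; r = 42.9 − 43.5 = -0.6
A=10: ŷ = 30 + 1.5·10 = 45; r = 46.1 − 45 = 1.1
A=24: ŷ = 30 + 1.5·24 = 66; r = 65.9 − 66 = -0.1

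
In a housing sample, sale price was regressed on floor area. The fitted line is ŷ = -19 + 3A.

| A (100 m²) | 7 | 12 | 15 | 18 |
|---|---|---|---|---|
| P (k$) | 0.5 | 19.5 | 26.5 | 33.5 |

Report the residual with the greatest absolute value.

A=7: ŷ = -19 + 3·7 = 2; r = 0.5 − 2 = -1.5
A=12: ŷ = -19 + 3·12 = 17; r = 19.5 − 17 = 2.5
A=15: ŷ = -19 + 3·15 = 26; r = 26.5 − 26 = 0.5
A=18: ŷ = -19 + 3·18 = 35; r = 33.5 − 35 = -1.5
Largest |r| is 2.5 at A = 12, residual 2.5.

r = 2.5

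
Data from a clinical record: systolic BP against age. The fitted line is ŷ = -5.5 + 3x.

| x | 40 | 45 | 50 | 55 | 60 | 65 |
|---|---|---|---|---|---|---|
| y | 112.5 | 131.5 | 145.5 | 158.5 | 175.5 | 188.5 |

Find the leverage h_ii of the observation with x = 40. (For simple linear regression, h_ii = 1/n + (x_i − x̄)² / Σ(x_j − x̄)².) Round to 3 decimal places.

h = 0.524

x̄ = (40 + 45 + 50 + 55 + 60 + 65)/6 = 52.5
Σ(x − x̄)² = 156.25 + 56.25 + 6.25 + 6.25 + 56.25 + 156.25 = 437.5
h = 1/6 + (-12.5)²/437.5 = 0.166667 + 0.357143 = 0.524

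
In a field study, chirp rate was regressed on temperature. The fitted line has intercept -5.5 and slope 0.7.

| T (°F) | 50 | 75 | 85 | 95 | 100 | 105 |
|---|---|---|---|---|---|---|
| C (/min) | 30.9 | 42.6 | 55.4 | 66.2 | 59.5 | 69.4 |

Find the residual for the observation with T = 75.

e = -4.4

Ĉ = -5.5 + 0.7·75 = 47
e = 42.6 − 47 = -4.4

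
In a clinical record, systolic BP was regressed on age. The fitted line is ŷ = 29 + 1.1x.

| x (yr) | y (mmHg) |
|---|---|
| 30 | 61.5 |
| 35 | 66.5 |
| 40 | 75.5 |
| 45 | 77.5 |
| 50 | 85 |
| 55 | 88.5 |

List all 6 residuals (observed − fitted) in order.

-0.5, -1, 2.5, -1, 1, -1

x=30: ŷ = 29 + 1.1·30 = 62; r = 61.5 − 62 = -0.5
x=35: ŷ = 29 + 1.1·35 = 67.5; r = 66.5 − 67.5 = -1
x=40: ŷ = 29 + 1.1·40 = 73; r = 75.5 − 73 = 2.5
x=45: ŷ = 29 + 1.1·45 = 78.5; r = 77.5 − 78.5 = -1
x=50: ŷ = 29 + 1.1·50 = 84; r = 85 − 84 = 1
x=55: ŷ = 29 + 1.1·55 = 89.5; r = 88.5 − 89.5 = -1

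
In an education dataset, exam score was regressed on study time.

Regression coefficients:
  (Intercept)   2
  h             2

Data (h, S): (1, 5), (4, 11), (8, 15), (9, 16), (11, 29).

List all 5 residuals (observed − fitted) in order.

h=1: ŷ = 2 + 2·1 = 4; r = 5 − 4 = 1
h=4: ŷ = 2 + 2·4 = 10; r = 11 − 10 = 1
h=8: ŷ = 2 + 2·8 = 18; r = 15 − 18 = -3
h=9: ŷ = 2 + 2·9 = 20; r = 16 − 20 = -4
h=11: ŷ = 2 + 2·11 = 24; r = 29 − 24 = 5

1, 1, -3, -4, 5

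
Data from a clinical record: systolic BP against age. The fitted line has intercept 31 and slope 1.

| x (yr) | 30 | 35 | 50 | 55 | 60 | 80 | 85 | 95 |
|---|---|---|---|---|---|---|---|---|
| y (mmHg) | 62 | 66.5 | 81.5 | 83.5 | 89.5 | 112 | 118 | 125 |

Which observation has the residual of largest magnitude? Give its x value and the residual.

x = 55, r = -2.5

x=30: ŷ = 31 + 30 = 61; r = 62 − 61 = 1
x=35: ŷ = 31 + 35 = 66; r = 66.5 − 66 = 0.5
x=50: ŷ = 31 + 50 = 81; r = 81.5 − 81 = 0.5
x=55: ŷ = 31 + 55 = 86; r = 83.5 − 86 = -2.5
x=60: ŷ = 31 + 60 = 91; r = 89.5 − 91 = -1.5
x=80: ŷ = 31 + 80 = 111; r = 112 − 111 = 1
x=85: ŷ = 31 + 85 = 116; r = 118 − 116 = 2
x=95: ŷ = 31 + 95 = 126; r = 125 − 126 = -1
Largest |r| is 2.5 at x = 55, residual -2.5.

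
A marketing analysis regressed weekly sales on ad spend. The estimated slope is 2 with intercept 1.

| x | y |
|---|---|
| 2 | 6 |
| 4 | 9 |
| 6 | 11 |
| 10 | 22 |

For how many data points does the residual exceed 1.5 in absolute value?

1

x=2: ŷ = 1 + 2·2 = 5; e = 6 − 5 = 1
x=4: ŷ = 1 + 2·4 = 9; e = 9 − 9 = 0
x=6: ŷ = 1 + 2·6 = 13; e = 11 − 13 = -2
x=10: ŷ = 1 + 2·10 = 21; e = 22 − 21 = 1
|e| > 1.5: x=6 (|e|=2) → 1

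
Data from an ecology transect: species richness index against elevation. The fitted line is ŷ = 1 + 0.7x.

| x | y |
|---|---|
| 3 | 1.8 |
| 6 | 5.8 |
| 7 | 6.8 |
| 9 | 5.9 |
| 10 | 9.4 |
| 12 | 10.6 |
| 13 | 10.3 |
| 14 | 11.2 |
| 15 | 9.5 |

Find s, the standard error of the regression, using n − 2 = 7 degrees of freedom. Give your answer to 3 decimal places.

s = 1.332

x=3: ŷ = 1 + 0.7·3 = 3.1; r = 1.8 − 3.1 = -1.3
x=6: ŷ = 1 + 0.7·6 = 5.2; r = 5.8 − 5.2 = 0.6
x=7: ŷ = 1 + 0.7·7 = 5.9; r = 6.8 − 5.9 = 0.9
x=9: ŷ = 1 + 0.7·9 = 7.3; r = 5.9 − 7.3 = -1.4
x=10: ŷ = 1 + 0.7·10 = 8; r = 9.4 − 8 = 1.4
x=12: ŷ = 1 + 0.7·12 = 9.4; r = 10.6 − 9.4 = 1.2
x=13: ŷ = 1 + 0.7·13 = 10.1; r = 10.3 − 10.1 = 0.2
x=14: ŷ = 1 + 0.7·14 = 10.8; r = 11.2 − 10.8 = 0.4
x=15: ŷ = 1 + 0.7·15 = 11.5; r = 9.5 − 11.5 = -2
SSE = 1.69 + 0.36 + 0.81 + 1.96 + 1.96 + 1.44 + 0.04 + 0.16 + 4 = 12.42
s = √(12.42/7) = √1.77429 ≈ 1.332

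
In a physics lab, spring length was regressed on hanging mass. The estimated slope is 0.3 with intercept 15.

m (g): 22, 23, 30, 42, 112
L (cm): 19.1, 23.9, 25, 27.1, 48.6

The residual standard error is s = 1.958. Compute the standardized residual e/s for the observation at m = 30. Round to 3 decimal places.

L̂ = 15 + 0.3·30 = 24
e = 25 − 24 = 1
e/s = 1 / 1.958 = 0.511

0.511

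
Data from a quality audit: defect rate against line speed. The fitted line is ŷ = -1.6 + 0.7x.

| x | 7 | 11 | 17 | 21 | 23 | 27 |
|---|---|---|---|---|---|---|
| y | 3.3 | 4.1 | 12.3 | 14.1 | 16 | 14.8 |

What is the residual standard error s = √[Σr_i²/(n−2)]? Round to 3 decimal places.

x=7: ŷ = -1.6 + 0.7·7 = 3.3; r = 3.3 − 3.3 = 0
x=11: ŷ = -1.6 + 0.7·11 = 6.1; r = 4.1 − 6.1 = -2
x=17: ŷ = -1.6 + 0.7·17 = 10.3; r = 12.3 − 10.3 = 2
x=21: ŷ = -1.6 + 0.7·21 = 13.1; r = 14.1 − 13.1 = 1
x=23: ŷ = -1.6 + 0.7·23 = 14.5; r = 16 − 14.5 = 1.5
x=27: ŷ = -1.6 + 0.7·27 = 17.3; r = 14.8 − 17.3 = -2.5
SSE = 0 + 4 + 4 + 1 + 2.25 + 6.25 = 17.5
s = √(17.5/4) = √4.375 ≈ 2.092

s = 2.092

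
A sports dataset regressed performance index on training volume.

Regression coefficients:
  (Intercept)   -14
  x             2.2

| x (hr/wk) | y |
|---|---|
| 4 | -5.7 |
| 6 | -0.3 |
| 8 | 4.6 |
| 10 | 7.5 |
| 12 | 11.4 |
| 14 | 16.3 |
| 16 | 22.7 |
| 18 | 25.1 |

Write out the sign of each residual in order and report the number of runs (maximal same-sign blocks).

x=4: ŷ = -14 + 2.2·4 = -5.2; e = -5.7 − (-5.2) = -0.5
x=6: ŷ = -14 + 2.2·6 = -0.8; e = -0.3 − (-0.8) = 0.5
x=8: ŷ = -14 + 2.2·8 = 3.6; e = 4.6 − 3.6 = 1
x=10: ŷ = -14 + 2.2·10 = 8; e = 7.5 − 8 = -0.5
x=12: ŷ = -14 + 2.2·12 = 12.4; e = 11.4 − 12.4 = -1
x=14: ŷ = -14 + 2.2·14 = 16.8; e = 16.3 − 16.8 = -0.5
x=16: ŷ = -14 + 2.2·16 = 21.2; e = 22.7 − 21.2 = 1.5
x=18: ŷ = -14 + 2.2·18 = 25.6; e = 25.1 − 25.6 = -0.5
Signs: − + + − − − + −
Runs: −×1, +×2, −×3, +×1, −×1 → 5

5 runs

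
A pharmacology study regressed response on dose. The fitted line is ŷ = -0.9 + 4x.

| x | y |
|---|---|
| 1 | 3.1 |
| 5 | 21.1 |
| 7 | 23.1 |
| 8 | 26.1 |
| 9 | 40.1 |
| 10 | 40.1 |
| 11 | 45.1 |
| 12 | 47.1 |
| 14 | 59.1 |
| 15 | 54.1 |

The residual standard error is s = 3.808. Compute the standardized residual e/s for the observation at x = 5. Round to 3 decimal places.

0.525

ŷ = -0.9 + 4·5 = 19.1
e = 21.1 − 19.1 = 2
e/s = 2 / 3.808 = 0.525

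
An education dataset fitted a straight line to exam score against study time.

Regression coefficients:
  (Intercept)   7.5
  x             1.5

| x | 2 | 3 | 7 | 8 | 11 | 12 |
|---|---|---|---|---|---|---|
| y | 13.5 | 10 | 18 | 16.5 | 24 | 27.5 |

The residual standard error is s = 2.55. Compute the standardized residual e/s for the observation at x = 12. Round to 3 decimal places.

0.784

ŷ = 7.5 + 1.5·12 = 25.5
e = 27.5 − 25.5 = 2
e/s = 2 / 2.55 = 0.784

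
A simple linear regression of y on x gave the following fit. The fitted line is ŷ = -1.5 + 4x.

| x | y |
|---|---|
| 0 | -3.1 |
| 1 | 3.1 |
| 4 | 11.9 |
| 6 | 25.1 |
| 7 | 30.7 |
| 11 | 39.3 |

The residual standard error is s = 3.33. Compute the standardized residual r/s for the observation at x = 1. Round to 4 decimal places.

ŷ = -1.5 + 4·1 = 2.5
r = 3.1 − 2.5 = 0.6
r/s = 0.6 / 3.33 = 0.1802

0.1802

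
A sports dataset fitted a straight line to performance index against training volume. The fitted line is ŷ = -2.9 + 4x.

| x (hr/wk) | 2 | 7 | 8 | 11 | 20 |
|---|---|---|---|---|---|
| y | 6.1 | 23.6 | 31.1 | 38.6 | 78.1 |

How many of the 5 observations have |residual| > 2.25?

x=2: ŷ = -2.9 + 4·2 = 5.1; e = 6.1 − 5.1 = 1
x=7: ŷ = -2.9 + 4·7 = 25.1; e = 23.6 − 25.1 = -1.5
x=8: ŷ = -2.9 + 4·8 = 29.1; e = 31.1 − 29.1 = 2
x=11: ŷ = -2.9 + 4·11 = 41.1; e = 38.6 − 41.1 = -2.5
x=20: ŷ = -2.9 + 4·20 = 77.1; e = 78.1 − 77.1 = 1
|e| > 2.25: x=11 (|e|=2.5) → 1

1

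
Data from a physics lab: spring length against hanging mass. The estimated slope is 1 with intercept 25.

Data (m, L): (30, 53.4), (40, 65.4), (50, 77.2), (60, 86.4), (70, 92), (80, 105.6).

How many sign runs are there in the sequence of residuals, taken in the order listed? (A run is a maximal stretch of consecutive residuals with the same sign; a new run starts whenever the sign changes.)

m=30: L̂ = 25 + 30 = 55; r = 53.4 − 55 = -1.6
m=40: L̂ = 25 + 40 = 65; r = 65.4 − 65 = 0.4
m=50: L̂ = 25 + 50 = 75; r = 77.2 − 75 = 2.2
m=60: L̂ = 25 + 60 = 85; r = 86.4 − 85 = 1.4
m=70: L̂ = 25 + 70 = 95; r = 92 − 95 = -3
m=80: L̂ = 25 + 80 = 105; r = 105.6 − 105 = 0.6
Signs: − + + + − +
Runs: −×1, +×3, −×1, +×1 → 4

4 runs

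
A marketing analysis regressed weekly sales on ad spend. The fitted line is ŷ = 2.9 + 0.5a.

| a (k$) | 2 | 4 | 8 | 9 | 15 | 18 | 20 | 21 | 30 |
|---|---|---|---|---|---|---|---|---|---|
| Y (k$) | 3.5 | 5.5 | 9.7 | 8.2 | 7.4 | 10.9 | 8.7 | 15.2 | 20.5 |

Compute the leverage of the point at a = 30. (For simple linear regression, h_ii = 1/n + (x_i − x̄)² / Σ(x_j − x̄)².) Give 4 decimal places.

h = 0.4920

ā = (2 + 4 + 8 + 9 + 15 + 18 + 20 + 21 + 30)/9 = 14.1111
Σ(a − ā)² = 146.679 + 102.235 + 37.3457 + 26.1235 + 0.790123 + 15.1235 + 34.679 + 47.4568 + 252.457 = 662.889
h = 1/9 + (15.8889)²/662.889 = 0.111111 + 0.380843 = 0.4920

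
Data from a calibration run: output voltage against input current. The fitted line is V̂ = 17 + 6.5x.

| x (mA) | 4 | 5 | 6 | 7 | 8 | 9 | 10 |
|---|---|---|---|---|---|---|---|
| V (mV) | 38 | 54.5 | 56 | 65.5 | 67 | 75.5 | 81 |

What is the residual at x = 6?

V̂ = 17 + 6.5·6 = 56
e = 56 − 56 = 0

e = 0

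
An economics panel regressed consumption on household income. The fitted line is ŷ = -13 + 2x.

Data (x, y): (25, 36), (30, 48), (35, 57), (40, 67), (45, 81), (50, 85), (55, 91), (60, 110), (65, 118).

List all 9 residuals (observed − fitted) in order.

-1, 1, 0, 0, 4, -2, -6, 3, 1

x=25: ŷ = -13 + 2·25 = 37; r = 36 − 37 = -1
x=30: ŷ = -13 + 2·30 = 47; r = 48 − 47 = 1
x=35: ŷ = -13 + 2·35 = 57; r = 57 − 57 = 0
x=40: ŷ = -13 + 2·40 = 67; r = 67 − 67 = 0
x=45: ŷ = -13 + 2·45 = 77; r = 81 − 77 = 4
x=50: ŷ = -13 + 2·50 = 87; r = 85 − 87 = -2
x=55: ŷ = -13 + 2·55 = 97; r = 91 − 97 = -6
x=60: ŷ = -13 + 2·60 = 107; r = 110 − 107 = 3
x=65: ŷ = -13 + 2·65 = 117; r = 118 − 117 = 1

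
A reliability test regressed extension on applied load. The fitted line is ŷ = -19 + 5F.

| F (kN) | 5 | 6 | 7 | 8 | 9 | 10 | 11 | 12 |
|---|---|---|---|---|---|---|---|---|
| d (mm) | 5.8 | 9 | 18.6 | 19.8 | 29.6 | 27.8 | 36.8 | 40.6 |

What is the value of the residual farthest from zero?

F=5: ŷ = -19 + 5·5 = 6; e = 5.8 − 6 = -0.2
F=6: ŷ = -19 + 5·6 = 11; e = 9 − 11 = -2
F=7: ŷ = -19 + 5·7 = 16; e = 18.6 − 16 = 2.6
F=8: ŷ = -19 + 5·8 = 21; e = 19.8 − 21 = -1.2
F=9: ŷ = -19 + 5·9 = 26; e = 29.6 − 26 = 3.6
F=10: ŷ = -19 + 5·10 = 31; e = 27.8 − 31 = -3.2
F=11: ŷ = -19 + 5·11 = 36; e = 36.8 − 36 = 0.8
F=12: ŷ = -19 + 5·12 = 41; e = 40.6 − 41 = -0.4
Largest |e| is 3.6 at F = 9, residual 3.6.

e = 3.6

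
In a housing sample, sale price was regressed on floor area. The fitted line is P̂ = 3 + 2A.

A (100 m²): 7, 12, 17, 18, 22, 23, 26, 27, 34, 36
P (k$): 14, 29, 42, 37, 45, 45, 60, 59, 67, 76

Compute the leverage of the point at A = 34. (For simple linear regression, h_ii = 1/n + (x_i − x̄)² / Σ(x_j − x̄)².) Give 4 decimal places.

h = 0.2862

Ā = (7 + 12 + 17 + 18 + 22 + 23 + 26 + 27 + 34 + 36)/10 = 22.2
Σ(A − Ā)² = 231.04 + 104.04 + 27.04 + 17.64 + 0.04 + 0.64 + 14.44 + 23.04 + 139.24 + 190.44 = 747.6
h = 1/10 + (11.8)²/747.6 = 0.1 + 0.186249 = 0.2862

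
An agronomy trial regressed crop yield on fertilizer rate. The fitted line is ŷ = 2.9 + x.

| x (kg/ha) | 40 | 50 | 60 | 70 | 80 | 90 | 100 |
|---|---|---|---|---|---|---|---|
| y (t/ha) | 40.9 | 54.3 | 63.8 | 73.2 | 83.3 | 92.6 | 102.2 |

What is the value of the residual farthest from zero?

e = -2

x=40: ŷ = 2.9 + 40 = 42.9; e = 40.9 − 42.9 = -2
x=50: ŷ = 2.9 + 50 = 52.9; e = 54.3 − 52.9 = 1.4
x=60: ŷ = 2.9 + 60 = 62.9; e = 63.8 − 62.9 = 0.9
x=70: ŷ = 2.9 + 70 = 72.9; e = 73.2 − 72.9 = 0.3
x=80: ŷ = 2.9 + 80 = 82.9; e = 83.3 − 82.9 = 0.4
x=90: ŷ = 2.9 + 90 = 92.9; e = 92.6 − 92.9 = -0.3
x=100: ŷ = 2.9 + 100 = 102.9; e = 102.2 − 102.9 = -0.7
Largest |e| is 2 at x = 40, residual -2.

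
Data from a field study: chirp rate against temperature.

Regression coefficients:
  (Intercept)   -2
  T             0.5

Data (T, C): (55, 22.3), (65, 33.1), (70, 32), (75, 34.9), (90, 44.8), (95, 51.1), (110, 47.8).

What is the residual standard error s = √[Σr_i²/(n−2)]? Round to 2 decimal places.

s = 4.00

T=55: Ĉ = -2 + 0.5·55 = 25.5; r = 22.3 − 25.5 = -3.2
T=65: Ĉ = -2 + 0.5·65 = 30.5; r = 33.1 − 30.5 = 2.6
T=70: Ĉ = -2 + 0.5·70 = 33; r = 32 − 33 = -1
T=75: Ĉ = -2 + 0.5·75 = 35.5; r = 34.9 − 35.5 = -0.6
T=90: Ĉ = -2 + 0.5·90 = 43; r = 44.8 − 43 = 1.8
T=95: Ĉ = -2 + 0.5·95 = 45.5; r = 51.1 − 45.5 = 5.6
T=110: Ĉ = -2 + 0.5·110 = 53; r = 47.8 − 53 = -5.2
SSE = 10.24 + 6.76 + 1 + 0.36 + 3.24 + 31.36 + 27.04 = 80
s = √(80/5) = √16 ≈ 4.00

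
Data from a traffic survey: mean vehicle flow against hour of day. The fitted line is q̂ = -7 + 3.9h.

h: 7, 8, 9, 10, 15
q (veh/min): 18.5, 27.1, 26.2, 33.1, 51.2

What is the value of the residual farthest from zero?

r = 2.9

h=7: q̂ = -7 + 3.9·7 = 20.3; r = 18.5 − 20.3 = -1.8
h=8: q̂ = -7 + 3.9·8 = 24.2; r = 27.1 − 24.2 = 2.9
h=9: q̂ = -7 + 3.9·9 = 28.1; r = 26.2 − 28.1 = -1.9
h=10: q̂ = -7 + 3.9·10 = 32; r = 33.1 − 32 = 1.1
h=15: q̂ = -7 + 3.9·15 = 51.5; r = 51.2 − 51.5 = -0.3
Largest |r| is 2.9 at h = 8, residual 2.9.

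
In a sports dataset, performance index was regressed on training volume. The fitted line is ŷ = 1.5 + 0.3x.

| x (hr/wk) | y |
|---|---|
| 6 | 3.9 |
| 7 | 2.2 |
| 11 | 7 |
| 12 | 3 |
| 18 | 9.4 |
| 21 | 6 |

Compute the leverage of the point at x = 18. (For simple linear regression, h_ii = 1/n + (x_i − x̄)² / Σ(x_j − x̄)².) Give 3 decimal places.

h = 0.337

x̄ = (6 + 7 + 11 + 12 + 18 + 21)/6 = 12.5
Σ(x − x̄)² = 42.25 + 30.25 + 2.25 + 0.25 + 30.25 + 72.25 = 177.5
h = 1/6 + (5.5)²/177.5 = 0.166667 + 0.170423 = 0.337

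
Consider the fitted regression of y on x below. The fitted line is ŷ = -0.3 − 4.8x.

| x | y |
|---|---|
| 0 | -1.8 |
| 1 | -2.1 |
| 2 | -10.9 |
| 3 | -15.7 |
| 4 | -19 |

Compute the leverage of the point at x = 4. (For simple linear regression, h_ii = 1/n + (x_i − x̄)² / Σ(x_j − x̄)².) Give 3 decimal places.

x̄ = (0 + 1 + 2 + 3 + 4)/5 = 2
Σ(x − x̄)² = 4 + 1 + 0 + 1 + 4 = 10
h = 1/5 + (2)²/10 = 0.2 + 0.4 = 0.600

h = 0.600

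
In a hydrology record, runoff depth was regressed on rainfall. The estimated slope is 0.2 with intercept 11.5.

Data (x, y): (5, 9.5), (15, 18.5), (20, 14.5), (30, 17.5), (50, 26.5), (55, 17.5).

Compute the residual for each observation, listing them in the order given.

x=5: ŷ = 11.5 + 0.2·5 = 12.5; e = 9.5 − 12.5 = -3
x=15: ŷ = 11.5 + 0.2·15 = 14.5; e = 18.5 − 14.5 = 4
x=20: ŷ = 11.5 + 0.2·20 = 15.5; e = 14.5 − 15.5 = -1
x=30: ŷ = 11.5 + 0.2·30 = 17.5; e = 17.5 − 17.5 = 0
x=50: ŷ = 11.5 + 0.2·50 = 21.5; e = 26.5 − 21.5 = 5
x=55: ŷ = 11.5 + 0.2·55 = 22.5; e = 17.5 − 22.5 = -5

-3, 4, -1, 0, 5, -5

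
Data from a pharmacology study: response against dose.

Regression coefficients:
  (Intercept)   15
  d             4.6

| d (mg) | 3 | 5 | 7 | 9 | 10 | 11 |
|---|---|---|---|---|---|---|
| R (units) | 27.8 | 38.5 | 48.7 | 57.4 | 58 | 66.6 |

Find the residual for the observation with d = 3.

e = -1

ŷ = 15 + 4.6·3 = 28.8
e = 27.8 − 28.8 = -1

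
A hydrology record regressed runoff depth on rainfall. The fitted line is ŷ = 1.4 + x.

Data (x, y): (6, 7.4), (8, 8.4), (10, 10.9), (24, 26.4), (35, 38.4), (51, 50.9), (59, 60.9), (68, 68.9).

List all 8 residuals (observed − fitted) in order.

0, -1, -0.5, 1, 2, -1.5, 0.5, -0.5

x=6: ŷ = 1.4 + 6 = 7.4; r = 7.4 − 7.4 = 0
x=8: ŷ = 1.4 + 8 = 9.4; r = 8.4 − 9.4 = -1
x=10: ŷ = 1.4 + 10 = 11.4; r = 10.9 − 11.4 = -0.5
x=24: ŷ = 1.4 + 24 = 25.4; r = 26.4 − 25.4 = 1
x=35: ŷ = 1.4 + 35 = 36.4; r = 38.4 − 36.4 = 2
x=51: ŷ = 1.4 + 51 = 52.4; r = 50.9 − 52.4 = -1.5
x=59: ŷ = 1.4 + 59 = 60.4; r = 60.9 − 60.4 = 0.5
x=68: ŷ = 1.4 + 68 = 69.4; r = 68.9 − 69.4 = -0.5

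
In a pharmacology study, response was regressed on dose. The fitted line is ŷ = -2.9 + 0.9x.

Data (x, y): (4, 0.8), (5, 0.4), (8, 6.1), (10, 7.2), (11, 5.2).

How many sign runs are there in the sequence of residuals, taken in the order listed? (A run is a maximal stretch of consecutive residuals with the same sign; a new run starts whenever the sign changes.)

x=4: ŷ = -2.9 + 0.9·4 = 0.7; r = 0.8 − 0.7 = 0.1
x=5: ŷ = -2.9 + 0.9·5 = 1.6; r = 0.4 − 1.6 = -1.2
x=8: ŷ = -2.9 + 0.9·8 = 4.3; r = 6.1 − 4.3 = 1.8
x=10: ŷ = -2.9 + 0.9·10 = 6.1; r = 7.2 − 6.1 = 1.1
x=11: ŷ = -2.9 + 0.9·11 = 7; r = 5.2 − 7 = -1.8
Signs: + − + + −
Runs: +×1, −×1, +×2, −×1 → 4

4 runs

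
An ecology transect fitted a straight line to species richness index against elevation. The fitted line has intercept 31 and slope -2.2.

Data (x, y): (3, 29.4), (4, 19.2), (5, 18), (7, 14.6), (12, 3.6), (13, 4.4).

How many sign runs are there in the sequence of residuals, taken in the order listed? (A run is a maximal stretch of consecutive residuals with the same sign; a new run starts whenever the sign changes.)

3 runs

x=3: ŷ = 31 − 2.2·3 = 24.4; e = 29.4 − 24.4 = 5
x=4: ŷ = 31 − 2.2·4 = 22.2; e = 19.2 − 22.2 = -3
x=5: ŷ = 31 − 2.2·5 = 20; e = 18 − 20 = -2
x=7: ŷ = 31 − 2.2·7 = 15.6; e = 14.6 − 15.6 = -1
x=12: ŷ = 31 − 2.2·12 = 4.6; e = 3.6 − 4.6 = -1
x=13: ŷ = 31 − 2.2·13 = 2.4; e = 4.4 − 2.4 = 2
Signs: + − − − − +
Runs: +×1, −×4, +×1 → 3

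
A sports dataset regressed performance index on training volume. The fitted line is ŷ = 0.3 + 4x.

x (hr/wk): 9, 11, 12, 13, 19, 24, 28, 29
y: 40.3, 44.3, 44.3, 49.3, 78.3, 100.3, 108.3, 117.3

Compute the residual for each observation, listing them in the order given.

4, 0, -4, -3, 2, 4, -4, 1

x=9: ŷ = 0.3 + 4·9 = 36.3; r = 40.3 − 36.3 = 4
x=11: ŷ = 0.3 + 4·11 = 44.3; r = 44.3 − 44.3 = 0
x=12: ŷ = 0.3 + 4·12 = 48.3; r = 44.3 − 48.3 = -4
x=13: ŷ = 0.3 + 4·13 = 52.3; r = 49.3 − 52.3 = -3
x=19: ŷ = 0.3 + 4·19 = 76.3; r = 78.3 − 76.3 = 2
x=24: ŷ = 0.3 + 4·24 = 96.3; r = 100.3 − 96.3 = 4
x=28: ŷ = 0.3 + 4·28 = 112.3; r = 108.3 − 112.3 = -4
x=29: ŷ = 0.3 + 4·29 = 116.3; r = 117.3 − 116.3 = 1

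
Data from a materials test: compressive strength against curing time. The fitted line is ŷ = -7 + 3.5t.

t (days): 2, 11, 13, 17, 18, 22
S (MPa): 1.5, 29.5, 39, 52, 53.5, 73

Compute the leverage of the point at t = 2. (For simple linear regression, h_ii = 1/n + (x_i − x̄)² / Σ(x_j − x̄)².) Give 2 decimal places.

h = 0.74

t̄ = (2 + 11 + 13 + 17 + 18 + 22)/6 = 13.8333
Σ(t − t̄)² = 140.028 + 8.02778 + 0.694444 + 10.0278 + 17.3611 + 66.6944 = 242.833
h = 1/6 + (-11.8333)²/242.833 = 0.166667 + 0.576642 = 0.74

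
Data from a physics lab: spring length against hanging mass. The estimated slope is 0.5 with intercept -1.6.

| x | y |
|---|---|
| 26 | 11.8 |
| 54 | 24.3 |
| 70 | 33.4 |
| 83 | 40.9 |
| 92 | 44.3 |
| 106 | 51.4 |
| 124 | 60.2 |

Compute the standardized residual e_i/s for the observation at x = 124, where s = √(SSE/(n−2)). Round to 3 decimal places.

-0.287

x=26: ŷ = -1.6 + 0.5·26 = 11.4; e = 11.8 − 11.4 = 0.4
x=54: ŷ = -1.6 + 0.5·54 = 25.4; e = 24.3 − 25.4 = -1.1
x=70: ŷ = -1.6 + 0.5·70 = 33.4; e = 33.4 − 33.4 = 0
x=83: ŷ = -1.6 + 0.5·83 = 39.9; e = 40.9 − 39.9 = 1
x=92: ŷ = -1.6 + 0.5·92 = 44.4; e = 44.3 − 44.4 = -0.1
x=106: ŷ = -1.6 + 0.5·106 = 51.4; e = 51.4 − 51.4 = 0
x=124: ŷ = -1.6 + 0.5·124 = 60.4; e = 60.2 − 60.4 = -0.2
SSE = 0.16 + 1.21 + 0 + 1 + 0.01 + 0 + 0.04 = 2.42
s = √(2.42/5) = 0.695701
e/s = -0.2 / 0.695701 = -0.287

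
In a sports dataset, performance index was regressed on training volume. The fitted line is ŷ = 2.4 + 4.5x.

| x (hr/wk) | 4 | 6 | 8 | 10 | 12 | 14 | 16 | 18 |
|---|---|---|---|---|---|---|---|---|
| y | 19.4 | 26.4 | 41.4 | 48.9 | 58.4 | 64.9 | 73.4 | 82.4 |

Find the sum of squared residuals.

SSE = 27.5

x=4: ŷ = 2.4 + 4.5·4 = 20.4; e = 19.4 − 20.4 = -1
x=6: ŷ = 2.4 + 4.5·6 = 29.4; e = 26.4 − 29.4 = -3
x=8: ŷ = 2.4 + 4.5·8 = 38.4; e = 41.4 − 38.4 = 3
x=10: ŷ = 2.4 + 4.5·10 = 47.4; e = 48.9 − 47.4 = 1.5
x=12: ŷ = 2.4 + 4.5·12 = 56.4; e = 58.4 − 56.4 = 2
x=14: ŷ = 2.4 + 4.5·14 = 65.4; e = 64.9 − 65.4 = -0.5
x=16: ŷ = 2.4 + 4.5·16 = 74.4; e = 73.4 − 74.4 = -1
x=18: ŷ = 2.4 + 4.5·18 = 83.4; e = 82.4 − 83.4 = -1
SSE = 1 + 9 + 9 + 2.25 + 4 + 0.25 + 1 + 1 = 27.5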